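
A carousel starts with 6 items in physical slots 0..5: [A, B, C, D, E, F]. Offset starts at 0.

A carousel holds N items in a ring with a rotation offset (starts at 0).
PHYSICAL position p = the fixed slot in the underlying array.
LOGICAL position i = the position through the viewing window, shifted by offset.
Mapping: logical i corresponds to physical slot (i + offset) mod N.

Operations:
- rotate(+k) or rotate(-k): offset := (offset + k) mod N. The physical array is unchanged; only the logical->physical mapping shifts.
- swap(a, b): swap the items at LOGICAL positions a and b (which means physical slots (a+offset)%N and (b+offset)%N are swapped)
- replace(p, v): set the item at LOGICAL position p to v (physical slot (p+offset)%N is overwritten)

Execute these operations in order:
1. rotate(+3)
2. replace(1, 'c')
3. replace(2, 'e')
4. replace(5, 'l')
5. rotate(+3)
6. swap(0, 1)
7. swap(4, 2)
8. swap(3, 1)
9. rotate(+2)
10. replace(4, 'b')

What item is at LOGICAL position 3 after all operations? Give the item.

Answer: e

Derivation:
After op 1 (rotate(+3)): offset=3, physical=[A,B,C,D,E,F], logical=[D,E,F,A,B,C]
After op 2 (replace(1, 'c')): offset=3, physical=[A,B,C,D,c,F], logical=[D,c,F,A,B,C]
After op 3 (replace(2, 'e')): offset=3, physical=[A,B,C,D,c,e], logical=[D,c,e,A,B,C]
After op 4 (replace(5, 'l')): offset=3, physical=[A,B,l,D,c,e], logical=[D,c,e,A,B,l]
After op 5 (rotate(+3)): offset=0, physical=[A,B,l,D,c,e], logical=[A,B,l,D,c,e]
After op 6 (swap(0, 1)): offset=0, physical=[B,A,l,D,c,e], logical=[B,A,l,D,c,e]
After op 7 (swap(4, 2)): offset=0, physical=[B,A,c,D,l,e], logical=[B,A,c,D,l,e]
After op 8 (swap(3, 1)): offset=0, physical=[B,D,c,A,l,e], logical=[B,D,c,A,l,e]
After op 9 (rotate(+2)): offset=2, physical=[B,D,c,A,l,e], logical=[c,A,l,e,B,D]
After op 10 (replace(4, 'b')): offset=2, physical=[b,D,c,A,l,e], logical=[c,A,l,e,b,D]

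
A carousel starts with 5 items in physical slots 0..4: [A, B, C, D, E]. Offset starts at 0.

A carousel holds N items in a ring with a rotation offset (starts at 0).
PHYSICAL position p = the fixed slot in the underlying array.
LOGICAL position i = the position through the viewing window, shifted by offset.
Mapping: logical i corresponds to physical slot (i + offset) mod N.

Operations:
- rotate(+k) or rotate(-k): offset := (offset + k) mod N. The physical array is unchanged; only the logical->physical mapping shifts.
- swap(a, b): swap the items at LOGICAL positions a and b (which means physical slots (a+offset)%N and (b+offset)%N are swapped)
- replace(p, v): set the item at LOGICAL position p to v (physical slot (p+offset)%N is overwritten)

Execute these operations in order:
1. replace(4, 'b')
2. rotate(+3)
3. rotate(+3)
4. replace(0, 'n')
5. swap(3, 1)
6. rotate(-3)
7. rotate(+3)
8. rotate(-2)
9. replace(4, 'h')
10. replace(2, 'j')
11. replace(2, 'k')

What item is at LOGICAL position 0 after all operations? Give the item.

After op 1 (replace(4, 'b')): offset=0, physical=[A,B,C,D,b], logical=[A,B,C,D,b]
After op 2 (rotate(+3)): offset=3, physical=[A,B,C,D,b], logical=[D,b,A,B,C]
After op 3 (rotate(+3)): offset=1, physical=[A,B,C,D,b], logical=[B,C,D,b,A]
After op 4 (replace(0, 'n')): offset=1, physical=[A,n,C,D,b], logical=[n,C,D,b,A]
After op 5 (swap(3, 1)): offset=1, physical=[A,n,b,D,C], logical=[n,b,D,C,A]
After op 6 (rotate(-3)): offset=3, physical=[A,n,b,D,C], logical=[D,C,A,n,b]
After op 7 (rotate(+3)): offset=1, physical=[A,n,b,D,C], logical=[n,b,D,C,A]
After op 8 (rotate(-2)): offset=4, physical=[A,n,b,D,C], logical=[C,A,n,b,D]
After op 9 (replace(4, 'h')): offset=4, physical=[A,n,b,h,C], logical=[C,A,n,b,h]
After op 10 (replace(2, 'j')): offset=4, physical=[A,j,b,h,C], logical=[C,A,j,b,h]
After op 11 (replace(2, 'k')): offset=4, physical=[A,k,b,h,C], logical=[C,A,k,b,h]

Answer: C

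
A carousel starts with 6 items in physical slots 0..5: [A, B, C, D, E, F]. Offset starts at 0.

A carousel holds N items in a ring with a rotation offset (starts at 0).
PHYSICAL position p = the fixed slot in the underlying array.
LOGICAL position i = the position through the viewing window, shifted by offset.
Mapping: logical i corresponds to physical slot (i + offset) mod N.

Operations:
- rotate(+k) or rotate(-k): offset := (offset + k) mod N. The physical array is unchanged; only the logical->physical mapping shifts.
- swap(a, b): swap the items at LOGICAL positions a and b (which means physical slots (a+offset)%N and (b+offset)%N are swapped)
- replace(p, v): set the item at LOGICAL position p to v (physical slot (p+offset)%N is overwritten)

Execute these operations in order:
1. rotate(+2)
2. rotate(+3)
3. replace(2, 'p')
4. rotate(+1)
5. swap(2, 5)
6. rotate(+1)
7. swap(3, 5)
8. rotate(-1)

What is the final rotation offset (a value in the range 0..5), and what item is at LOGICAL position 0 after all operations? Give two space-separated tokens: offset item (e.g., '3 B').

Answer: 0 E

Derivation:
After op 1 (rotate(+2)): offset=2, physical=[A,B,C,D,E,F], logical=[C,D,E,F,A,B]
After op 2 (rotate(+3)): offset=5, physical=[A,B,C,D,E,F], logical=[F,A,B,C,D,E]
After op 3 (replace(2, 'p')): offset=5, physical=[A,p,C,D,E,F], logical=[F,A,p,C,D,E]
After op 4 (rotate(+1)): offset=0, physical=[A,p,C,D,E,F], logical=[A,p,C,D,E,F]
After op 5 (swap(2, 5)): offset=0, physical=[A,p,F,D,E,C], logical=[A,p,F,D,E,C]
After op 6 (rotate(+1)): offset=1, physical=[A,p,F,D,E,C], logical=[p,F,D,E,C,A]
After op 7 (swap(3, 5)): offset=1, physical=[E,p,F,D,A,C], logical=[p,F,D,A,C,E]
After op 8 (rotate(-1)): offset=0, physical=[E,p,F,D,A,C], logical=[E,p,F,D,A,C]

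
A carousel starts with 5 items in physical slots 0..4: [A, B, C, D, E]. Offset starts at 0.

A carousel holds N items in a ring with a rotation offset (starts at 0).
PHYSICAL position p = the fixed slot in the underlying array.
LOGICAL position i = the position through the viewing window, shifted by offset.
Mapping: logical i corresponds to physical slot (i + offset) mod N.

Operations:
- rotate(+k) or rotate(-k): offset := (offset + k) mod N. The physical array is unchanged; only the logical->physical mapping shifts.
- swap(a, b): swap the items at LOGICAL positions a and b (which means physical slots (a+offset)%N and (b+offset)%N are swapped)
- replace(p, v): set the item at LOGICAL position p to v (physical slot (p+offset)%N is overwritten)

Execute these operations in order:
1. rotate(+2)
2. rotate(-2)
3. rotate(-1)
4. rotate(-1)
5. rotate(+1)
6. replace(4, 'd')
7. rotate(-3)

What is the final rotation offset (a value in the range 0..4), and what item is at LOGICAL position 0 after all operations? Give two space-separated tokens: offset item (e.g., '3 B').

After op 1 (rotate(+2)): offset=2, physical=[A,B,C,D,E], logical=[C,D,E,A,B]
After op 2 (rotate(-2)): offset=0, physical=[A,B,C,D,E], logical=[A,B,C,D,E]
After op 3 (rotate(-1)): offset=4, physical=[A,B,C,D,E], logical=[E,A,B,C,D]
After op 4 (rotate(-1)): offset=3, physical=[A,B,C,D,E], logical=[D,E,A,B,C]
After op 5 (rotate(+1)): offset=4, physical=[A,B,C,D,E], logical=[E,A,B,C,D]
After op 6 (replace(4, 'd')): offset=4, physical=[A,B,C,d,E], logical=[E,A,B,C,d]
After op 7 (rotate(-3)): offset=1, physical=[A,B,C,d,E], logical=[B,C,d,E,A]

Answer: 1 B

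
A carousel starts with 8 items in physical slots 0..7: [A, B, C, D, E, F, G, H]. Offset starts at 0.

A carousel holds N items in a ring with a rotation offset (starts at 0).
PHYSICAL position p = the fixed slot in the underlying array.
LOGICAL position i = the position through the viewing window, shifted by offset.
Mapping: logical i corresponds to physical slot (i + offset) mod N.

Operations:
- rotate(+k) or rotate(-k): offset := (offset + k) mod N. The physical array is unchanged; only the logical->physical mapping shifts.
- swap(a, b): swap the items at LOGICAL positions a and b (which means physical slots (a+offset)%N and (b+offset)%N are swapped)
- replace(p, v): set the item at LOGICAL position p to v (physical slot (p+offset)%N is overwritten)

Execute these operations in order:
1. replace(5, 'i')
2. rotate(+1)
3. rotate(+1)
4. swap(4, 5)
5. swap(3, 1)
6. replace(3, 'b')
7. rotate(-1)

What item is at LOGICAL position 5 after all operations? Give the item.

Answer: H

Derivation:
After op 1 (replace(5, 'i')): offset=0, physical=[A,B,C,D,E,i,G,H], logical=[A,B,C,D,E,i,G,H]
After op 2 (rotate(+1)): offset=1, physical=[A,B,C,D,E,i,G,H], logical=[B,C,D,E,i,G,H,A]
After op 3 (rotate(+1)): offset=2, physical=[A,B,C,D,E,i,G,H], logical=[C,D,E,i,G,H,A,B]
After op 4 (swap(4, 5)): offset=2, physical=[A,B,C,D,E,i,H,G], logical=[C,D,E,i,H,G,A,B]
After op 5 (swap(3, 1)): offset=2, physical=[A,B,C,i,E,D,H,G], logical=[C,i,E,D,H,G,A,B]
After op 6 (replace(3, 'b')): offset=2, physical=[A,B,C,i,E,b,H,G], logical=[C,i,E,b,H,G,A,B]
After op 7 (rotate(-1)): offset=1, physical=[A,B,C,i,E,b,H,G], logical=[B,C,i,E,b,H,G,A]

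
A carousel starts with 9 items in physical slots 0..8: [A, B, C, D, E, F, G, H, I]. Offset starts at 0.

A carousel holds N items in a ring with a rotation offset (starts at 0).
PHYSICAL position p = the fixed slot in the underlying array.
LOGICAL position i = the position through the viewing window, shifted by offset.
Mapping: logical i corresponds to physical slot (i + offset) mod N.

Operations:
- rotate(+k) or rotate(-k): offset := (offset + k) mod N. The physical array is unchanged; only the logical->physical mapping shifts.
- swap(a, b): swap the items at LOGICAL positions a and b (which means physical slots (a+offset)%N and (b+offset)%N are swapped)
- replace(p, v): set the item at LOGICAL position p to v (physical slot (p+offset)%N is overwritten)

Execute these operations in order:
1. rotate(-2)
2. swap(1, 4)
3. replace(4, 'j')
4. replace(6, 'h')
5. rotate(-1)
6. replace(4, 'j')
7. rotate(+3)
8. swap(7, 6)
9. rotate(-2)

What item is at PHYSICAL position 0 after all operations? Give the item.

Answer: A

Derivation:
After op 1 (rotate(-2)): offset=7, physical=[A,B,C,D,E,F,G,H,I], logical=[H,I,A,B,C,D,E,F,G]
After op 2 (swap(1, 4)): offset=7, physical=[A,B,I,D,E,F,G,H,C], logical=[H,C,A,B,I,D,E,F,G]
After op 3 (replace(4, 'j')): offset=7, physical=[A,B,j,D,E,F,G,H,C], logical=[H,C,A,B,j,D,E,F,G]
After op 4 (replace(6, 'h')): offset=7, physical=[A,B,j,D,h,F,G,H,C], logical=[H,C,A,B,j,D,h,F,G]
After op 5 (rotate(-1)): offset=6, physical=[A,B,j,D,h,F,G,H,C], logical=[G,H,C,A,B,j,D,h,F]
After op 6 (replace(4, 'j')): offset=6, physical=[A,j,j,D,h,F,G,H,C], logical=[G,H,C,A,j,j,D,h,F]
After op 7 (rotate(+3)): offset=0, physical=[A,j,j,D,h,F,G,H,C], logical=[A,j,j,D,h,F,G,H,C]
After op 8 (swap(7, 6)): offset=0, physical=[A,j,j,D,h,F,H,G,C], logical=[A,j,j,D,h,F,H,G,C]
After op 9 (rotate(-2)): offset=7, physical=[A,j,j,D,h,F,H,G,C], logical=[G,C,A,j,j,D,h,F,H]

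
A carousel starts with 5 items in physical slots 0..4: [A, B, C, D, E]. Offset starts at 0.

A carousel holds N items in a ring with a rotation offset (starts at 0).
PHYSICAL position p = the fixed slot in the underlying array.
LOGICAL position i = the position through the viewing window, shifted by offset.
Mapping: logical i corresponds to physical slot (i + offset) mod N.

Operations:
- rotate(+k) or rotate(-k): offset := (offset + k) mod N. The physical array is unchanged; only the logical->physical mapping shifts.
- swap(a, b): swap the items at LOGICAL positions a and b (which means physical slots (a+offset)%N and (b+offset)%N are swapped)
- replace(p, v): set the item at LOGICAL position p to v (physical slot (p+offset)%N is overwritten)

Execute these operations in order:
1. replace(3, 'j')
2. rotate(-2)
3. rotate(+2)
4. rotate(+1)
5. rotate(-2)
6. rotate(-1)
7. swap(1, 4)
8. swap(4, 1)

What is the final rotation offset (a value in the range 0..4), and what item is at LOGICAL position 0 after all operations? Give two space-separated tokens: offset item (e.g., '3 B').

Answer: 3 j

Derivation:
After op 1 (replace(3, 'j')): offset=0, physical=[A,B,C,j,E], logical=[A,B,C,j,E]
After op 2 (rotate(-2)): offset=3, physical=[A,B,C,j,E], logical=[j,E,A,B,C]
After op 3 (rotate(+2)): offset=0, physical=[A,B,C,j,E], logical=[A,B,C,j,E]
After op 4 (rotate(+1)): offset=1, physical=[A,B,C,j,E], logical=[B,C,j,E,A]
After op 5 (rotate(-2)): offset=4, physical=[A,B,C,j,E], logical=[E,A,B,C,j]
After op 6 (rotate(-1)): offset=3, physical=[A,B,C,j,E], logical=[j,E,A,B,C]
After op 7 (swap(1, 4)): offset=3, physical=[A,B,E,j,C], logical=[j,C,A,B,E]
After op 8 (swap(4, 1)): offset=3, physical=[A,B,C,j,E], logical=[j,E,A,B,C]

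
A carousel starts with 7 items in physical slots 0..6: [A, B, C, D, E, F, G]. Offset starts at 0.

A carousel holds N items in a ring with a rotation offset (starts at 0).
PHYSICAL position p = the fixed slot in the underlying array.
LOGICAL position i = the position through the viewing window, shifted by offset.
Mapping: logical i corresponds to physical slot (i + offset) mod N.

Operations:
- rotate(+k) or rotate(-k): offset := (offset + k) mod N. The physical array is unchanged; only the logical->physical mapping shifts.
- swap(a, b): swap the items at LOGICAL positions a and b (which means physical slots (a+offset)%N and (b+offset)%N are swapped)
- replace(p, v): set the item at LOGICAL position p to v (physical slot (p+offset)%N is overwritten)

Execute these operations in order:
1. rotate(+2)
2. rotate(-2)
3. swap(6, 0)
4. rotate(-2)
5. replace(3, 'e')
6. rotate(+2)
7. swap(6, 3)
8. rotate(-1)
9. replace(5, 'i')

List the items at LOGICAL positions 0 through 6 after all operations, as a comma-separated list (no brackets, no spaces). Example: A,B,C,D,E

Answer: D,G,e,C,A,i,F

Derivation:
After op 1 (rotate(+2)): offset=2, physical=[A,B,C,D,E,F,G], logical=[C,D,E,F,G,A,B]
After op 2 (rotate(-2)): offset=0, physical=[A,B,C,D,E,F,G], logical=[A,B,C,D,E,F,G]
After op 3 (swap(6, 0)): offset=0, physical=[G,B,C,D,E,F,A], logical=[G,B,C,D,E,F,A]
After op 4 (rotate(-2)): offset=5, physical=[G,B,C,D,E,F,A], logical=[F,A,G,B,C,D,E]
After op 5 (replace(3, 'e')): offset=5, physical=[G,e,C,D,E,F,A], logical=[F,A,G,e,C,D,E]
After op 6 (rotate(+2)): offset=0, physical=[G,e,C,D,E,F,A], logical=[G,e,C,D,E,F,A]
After op 7 (swap(6, 3)): offset=0, physical=[G,e,C,A,E,F,D], logical=[G,e,C,A,E,F,D]
After op 8 (rotate(-1)): offset=6, physical=[G,e,C,A,E,F,D], logical=[D,G,e,C,A,E,F]
After op 9 (replace(5, 'i')): offset=6, physical=[G,e,C,A,i,F,D], logical=[D,G,e,C,A,i,F]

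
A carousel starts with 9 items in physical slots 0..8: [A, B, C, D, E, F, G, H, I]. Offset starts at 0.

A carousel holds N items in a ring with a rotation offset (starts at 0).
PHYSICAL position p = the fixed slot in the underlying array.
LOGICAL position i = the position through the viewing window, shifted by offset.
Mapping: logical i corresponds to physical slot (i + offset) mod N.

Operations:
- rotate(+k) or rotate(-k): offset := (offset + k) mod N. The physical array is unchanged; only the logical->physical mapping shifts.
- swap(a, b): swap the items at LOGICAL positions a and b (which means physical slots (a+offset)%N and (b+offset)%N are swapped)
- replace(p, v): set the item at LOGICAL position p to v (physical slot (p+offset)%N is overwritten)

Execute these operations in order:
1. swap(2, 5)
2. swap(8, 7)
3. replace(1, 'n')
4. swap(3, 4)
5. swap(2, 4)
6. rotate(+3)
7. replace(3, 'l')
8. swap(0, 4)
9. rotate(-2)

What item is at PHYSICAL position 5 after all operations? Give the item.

After op 1 (swap(2, 5)): offset=0, physical=[A,B,F,D,E,C,G,H,I], logical=[A,B,F,D,E,C,G,H,I]
After op 2 (swap(8, 7)): offset=0, physical=[A,B,F,D,E,C,G,I,H], logical=[A,B,F,D,E,C,G,I,H]
After op 3 (replace(1, 'n')): offset=0, physical=[A,n,F,D,E,C,G,I,H], logical=[A,n,F,D,E,C,G,I,H]
After op 4 (swap(3, 4)): offset=0, physical=[A,n,F,E,D,C,G,I,H], logical=[A,n,F,E,D,C,G,I,H]
After op 5 (swap(2, 4)): offset=0, physical=[A,n,D,E,F,C,G,I,H], logical=[A,n,D,E,F,C,G,I,H]
After op 6 (rotate(+3)): offset=3, physical=[A,n,D,E,F,C,G,I,H], logical=[E,F,C,G,I,H,A,n,D]
After op 7 (replace(3, 'l')): offset=3, physical=[A,n,D,E,F,C,l,I,H], logical=[E,F,C,l,I,H,A,n,D]
After op 8 (swap(0, 4)): offset=3, physical=[A,n,D,I,F,C,l,E,H], logical=[I,F,C,l,E,H,A,n,D]
After op 9 (rotate(-2)): offset=1, physical=[A,n,D,I,F,C,l,E,H], logical=[n,D,I,F,C,l,E,H,A]

Answer: C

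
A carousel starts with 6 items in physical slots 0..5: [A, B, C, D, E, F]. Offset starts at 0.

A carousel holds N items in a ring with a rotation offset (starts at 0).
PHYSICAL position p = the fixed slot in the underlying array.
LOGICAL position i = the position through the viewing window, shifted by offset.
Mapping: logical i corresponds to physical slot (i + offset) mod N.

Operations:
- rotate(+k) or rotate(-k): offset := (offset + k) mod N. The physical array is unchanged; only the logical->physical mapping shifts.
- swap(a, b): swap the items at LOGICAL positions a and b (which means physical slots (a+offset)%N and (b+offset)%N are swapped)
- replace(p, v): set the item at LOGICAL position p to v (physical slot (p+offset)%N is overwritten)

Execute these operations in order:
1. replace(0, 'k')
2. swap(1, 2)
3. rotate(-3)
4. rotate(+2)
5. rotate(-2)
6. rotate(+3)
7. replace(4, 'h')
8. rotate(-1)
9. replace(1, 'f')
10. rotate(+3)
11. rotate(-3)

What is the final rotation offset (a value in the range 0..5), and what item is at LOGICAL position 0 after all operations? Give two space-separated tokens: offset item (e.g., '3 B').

After op 1 (replace(0, 'k')): offset=0, physical=[k,B,C,D,E,F], logical=[k,B,C,D,E,F]
After op 2 (swap(1, 2)): offset=0, physical=[k,C,B,D,E,F], logical=[k,C,B,D,E,F]
After op 3 (rotate(-3)): offset=3, physical=[k,C,B,D,E,F], logical=[D,E,F,k,C,B]
After op 4 (rotate(+2)): offset=5, physical=[k,C,B,D,E,F], logical=[F,k,C,B,D,E]
After op 5 (rotate(-2)): offset=3, physical=[k,C,B,D,E,F], logical=[D,E,F,k,C,B]
After op 6 (rotate(+3)): offset=0, physical=[k,C,B,D,E,F], logical=[k,C,B,D,E,F]
After op 7 (replace(4, 'h')): offset=0, physical=[k,C,B,D,h,F], logical=[k,C,B,D,h,F]
After op 8 (rotate(-1)): offset=5, physical=[k,C,B,D,h,F], logical=[F,k,C,B,D,h]
After op 9 (replace(1, 'f')): offset=5, physical=[f,C,B,D,h,F], logical=[F,f,C,B,D,h]
After op 10 (rotate(+3)): offset=2, physical=[f,C,B,D,h,F], logical=[B,D,h,F,f,C]
After op 11 (rotate(-3)): offset=5, physical=[f,C,B,D,h,F], logical=[F,f,C,B,D,h]

Answer: 5 F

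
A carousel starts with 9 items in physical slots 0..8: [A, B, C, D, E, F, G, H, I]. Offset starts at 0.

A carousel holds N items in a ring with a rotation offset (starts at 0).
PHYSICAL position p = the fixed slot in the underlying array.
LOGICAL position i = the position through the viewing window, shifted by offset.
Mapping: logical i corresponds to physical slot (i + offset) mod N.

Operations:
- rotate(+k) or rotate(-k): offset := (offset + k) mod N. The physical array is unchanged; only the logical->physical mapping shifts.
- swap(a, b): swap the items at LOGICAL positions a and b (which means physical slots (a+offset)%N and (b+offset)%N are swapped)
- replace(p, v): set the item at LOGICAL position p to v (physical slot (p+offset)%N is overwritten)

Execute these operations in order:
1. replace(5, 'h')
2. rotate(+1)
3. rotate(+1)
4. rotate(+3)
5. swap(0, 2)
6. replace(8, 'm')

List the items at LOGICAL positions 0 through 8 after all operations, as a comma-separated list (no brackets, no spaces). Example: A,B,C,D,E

Answer: H,G,h,I,A,B,C,D,m

Derivation:
After op 1 (replace(5, 'h')): offset=0, physical=[A,B,C,D,E,h,G,H,I], logical=[A,B,C,D,E,h,G,H,I]
After op 2 (rotate(+1)): offset=1, physical=[A,B,C,D,E,h,G,H,I], logical=[B,C,D,E,h,G,H,I,A]
After op 3 (rotate(+1)): offset=2, physical=[A,B,C,D,E,h,G,H,I], logical=[C,D,E,h,G,H,I,A,B]
After op 4 (rotate(+3)): offset=5, physical=[A,B,C,D,E,h,G,H,I], logical=[h,G,H,I,A,B,C,D,E]
After op 5 (swap(0, 2)): offset=5, physical=[A,B,C,D,E,H,G,h,I], logical=[H,G,h,I,A,B,C,D,E]
After op 6 (replace(8, 'm')): offset=5, physical=[A,B,C,D,m,H,G,h,I], logical=[H,G,h,I,A,B,C,D,m]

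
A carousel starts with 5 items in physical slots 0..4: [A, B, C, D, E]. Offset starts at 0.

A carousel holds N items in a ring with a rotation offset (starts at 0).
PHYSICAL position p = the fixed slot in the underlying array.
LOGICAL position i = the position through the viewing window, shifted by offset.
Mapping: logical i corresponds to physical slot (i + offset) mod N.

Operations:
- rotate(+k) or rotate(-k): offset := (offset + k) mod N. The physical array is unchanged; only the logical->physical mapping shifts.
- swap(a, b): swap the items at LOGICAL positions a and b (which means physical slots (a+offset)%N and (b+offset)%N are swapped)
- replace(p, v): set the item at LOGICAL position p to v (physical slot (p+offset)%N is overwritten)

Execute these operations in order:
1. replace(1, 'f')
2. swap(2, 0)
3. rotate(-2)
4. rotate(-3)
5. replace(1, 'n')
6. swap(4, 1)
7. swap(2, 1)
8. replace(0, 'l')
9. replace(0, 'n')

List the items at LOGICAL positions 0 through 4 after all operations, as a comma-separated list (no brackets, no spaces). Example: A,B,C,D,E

After op 1 (replace(1, 'f')): offset=0, physical=[A,f,C,D,E], logical=[A,f,C,D,E]
After op 2 (swap(2, 0)): offset=0, physical=[C,f,A,D,E], logical=[C,f,A,D,E]
After op 3 (rotate(-2)): offset=3, physical=[C,f,A,D,E], logical=[D,E,C,f,A]
After op 4 (rotate(-3)): offset=0, physical=[C,f,A,D,E], logical=[C,f,A,D,E]
After op 5 (replace(1, 'n')): offset=0, physical=[C,n,A,D,E], logical=[C,n,A,D,E]
After op 6 (swap(4, 1)): offset=0, physical=[C,E,A,D,n], logical=[C,E,A,D,n]
After op 7 (swap(2, 1)): offset=0, physical=[C,A,E,D,n], logical=[C,A,E,D,n]
After op 8 (replace(0, 'l')): offset=0, physical=[l,A,E,D,n], logical=[l,A,E,D,n]
After op 9 (replace(0, 'n')): offset=0, physical=[n,A,E,D,n], logical=[n,A,E,D,n]

Answer: n,A,E,D,n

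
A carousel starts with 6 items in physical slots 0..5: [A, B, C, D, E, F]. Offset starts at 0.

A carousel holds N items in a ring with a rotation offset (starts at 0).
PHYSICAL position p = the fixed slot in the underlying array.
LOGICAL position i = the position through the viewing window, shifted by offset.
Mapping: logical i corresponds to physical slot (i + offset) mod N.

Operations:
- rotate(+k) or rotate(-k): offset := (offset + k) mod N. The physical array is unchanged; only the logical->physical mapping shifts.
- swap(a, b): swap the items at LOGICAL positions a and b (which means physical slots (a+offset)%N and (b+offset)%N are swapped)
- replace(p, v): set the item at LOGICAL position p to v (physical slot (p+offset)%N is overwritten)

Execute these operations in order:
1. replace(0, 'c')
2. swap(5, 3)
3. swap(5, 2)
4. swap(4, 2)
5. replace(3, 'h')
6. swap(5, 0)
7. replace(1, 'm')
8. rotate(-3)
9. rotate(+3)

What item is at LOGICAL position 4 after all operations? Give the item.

After op 1 (replace(0, 'c')): offset=0, physical=[c,B,C,D,E,F], logical=[c,B,C,D,E,F]
After op 2 (swap(5, 3)): offset=0, physical=[c,B,C,F,E,D], logical=[c,B,C,F,E,D]
After op 3 (swap(5, 2)): offset=0, physical=[c,B,D,F,E,C], logical=[c,B,D,F,E,C]
After op 4 (swap(4, 2)): offset=0, physical=[c,B,E,F,D,C], logical=[c,B,E,F,D,C]
After op 5 (replace(3, 'h')): offset=0, physical=[c,B,E,h,D,C], logical=[c,B,E,h,D,C]
After op 6 (swap(5, 0)): offset=0, physical=[C,B,E,h,D,c], logical=[C,B,E,h,D,c]
After op 7 (replace(1, 'm')): offset=0, physical=[C,m,E,h,D,c], logical=[C,m,E,h,D,c]
After op 8 (rotate(-3)): offset=3, physical=[C,m,E,h,D,c], logical=[h,D,c,C,m,E]
After op 9 (rotate(+3)): offset=0, physical=[C,m,E,h,D,c], logical=[C,m,E,h,D,c]

Answer: D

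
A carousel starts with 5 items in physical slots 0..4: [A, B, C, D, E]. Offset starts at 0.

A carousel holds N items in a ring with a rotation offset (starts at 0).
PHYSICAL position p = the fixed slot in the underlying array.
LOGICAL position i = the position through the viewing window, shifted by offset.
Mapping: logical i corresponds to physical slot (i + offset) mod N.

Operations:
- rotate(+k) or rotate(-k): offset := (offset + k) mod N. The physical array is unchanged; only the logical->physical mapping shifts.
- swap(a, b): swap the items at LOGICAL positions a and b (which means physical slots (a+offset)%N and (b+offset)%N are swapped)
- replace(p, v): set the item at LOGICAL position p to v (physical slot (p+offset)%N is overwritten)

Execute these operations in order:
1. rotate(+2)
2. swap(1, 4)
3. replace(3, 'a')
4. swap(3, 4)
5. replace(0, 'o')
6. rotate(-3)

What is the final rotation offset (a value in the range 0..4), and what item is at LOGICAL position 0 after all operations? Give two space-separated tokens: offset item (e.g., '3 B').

After op 1 (rotate(+2)): offset=2, physical=[A,B,C,D,E], logical=[C,D,E,A,B]
After op 2 (swap(1, 4)): offset=2, physical=[A,D,C,B,E], logical=[C,B,E,A,D]
After op 3 (replace(3, 'a')): offset=2, physical=[a,D,C,B,E], logical=[C,B,E,a,D]
After op 4 (swap(3, 4)): offset=2, physical=[D,a,C,B,E], logical=[C,B,E,D,a]
After op 5 (replace(0, 'o')): offset=2, physical=[D,a,o,B,E], logical=[o,B,E,D,a]
After op 6 (rotate(-3)): offset=4, physical=[D,a,o,B,E], logical=[E,D,a,o,B]

Answer: 4 E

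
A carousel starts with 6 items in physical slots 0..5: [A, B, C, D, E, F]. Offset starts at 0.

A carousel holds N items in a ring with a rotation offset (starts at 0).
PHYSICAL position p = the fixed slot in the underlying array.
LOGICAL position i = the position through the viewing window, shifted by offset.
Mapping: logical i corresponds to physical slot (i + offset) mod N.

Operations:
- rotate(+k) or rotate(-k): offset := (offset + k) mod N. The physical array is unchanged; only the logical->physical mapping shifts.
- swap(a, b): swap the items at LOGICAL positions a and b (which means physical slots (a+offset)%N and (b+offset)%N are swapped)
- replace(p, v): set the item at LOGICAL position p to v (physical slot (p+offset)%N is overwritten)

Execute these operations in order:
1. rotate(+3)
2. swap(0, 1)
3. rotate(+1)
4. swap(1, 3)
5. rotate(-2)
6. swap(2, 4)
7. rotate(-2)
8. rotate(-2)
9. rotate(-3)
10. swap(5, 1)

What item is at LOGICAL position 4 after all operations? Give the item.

Answer: B

Derivation:
After op 1 (rotate(+3)): offset=3, physical=[A,B,C,D,E,F], logical=[D,E,F,A,B,C]
After op 2 (swap(0, 1)): offset=3, physical=[A,B,C,E,D,F], logical=[E,D,F,A,B,C]
After op 3 (rotate(+1)): offset=4, physical=[A,B,C,E,D,F], logical=[D,F,A,B,C,E]
After op 4 (swap(1, 3)): offset=4, physical=[A,F,C,E,D,B], logical=[D,B,A,F,C,E]
After op 5 (rotate(-2)): offset=2, physical=[A,F,C,E,D,B], logical=[C,E,D,B,A,F]
After op 6 (swap(2, 4)): offset=2, physical=[D,F,C,E,A,B], logical=[C,E,A,B,D,F]
After op 7 (rotate(-2)): offset=0, physical=[D,F,C,E,A,B], logical=[D,F,C,E,A,B]
After op 8 (rotate(-2)): offset=4, physical=[D,F,C,E,A,B], logical=[A,B,D,F,C,E]
After op 9 (rotate(-3)): offset=1, physical=[D,F,C,E,A,B], logical=[F,C,E,A,B,D]
After op 10 (swap(5, 1)): offset=1, physical=[C,F,D,E,A,B], logical=[F,D,E,A,B,C]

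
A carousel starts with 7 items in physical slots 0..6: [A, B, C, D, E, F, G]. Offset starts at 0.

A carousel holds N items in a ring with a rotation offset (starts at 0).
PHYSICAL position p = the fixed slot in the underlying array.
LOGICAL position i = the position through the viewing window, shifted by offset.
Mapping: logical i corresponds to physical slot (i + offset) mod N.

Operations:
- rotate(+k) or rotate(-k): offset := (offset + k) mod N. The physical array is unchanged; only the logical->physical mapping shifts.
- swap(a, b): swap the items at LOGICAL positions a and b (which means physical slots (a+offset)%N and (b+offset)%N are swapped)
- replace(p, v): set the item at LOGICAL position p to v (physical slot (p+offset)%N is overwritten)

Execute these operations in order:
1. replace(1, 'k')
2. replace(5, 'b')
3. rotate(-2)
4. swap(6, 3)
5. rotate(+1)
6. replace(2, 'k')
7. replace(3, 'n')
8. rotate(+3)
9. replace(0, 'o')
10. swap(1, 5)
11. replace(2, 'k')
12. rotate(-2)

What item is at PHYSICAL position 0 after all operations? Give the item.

Answer: D

Derivation:
After op 1 (replace(1, 'k')): offset=0, physical=[A,k,C,D,E,F,G], logical=[A,k,C,D,E,F,G]
After op 2 (replace(5, 'b')): offset=0, physical=[A,k,C,D,E,b,G], logical=[A,k,C,D,E,b,G]
After op 3 (rotate(-2)): offset=5, physical=[A,k,C,D,E,b,G], logical=[b,G,A,k,C,D,E]
After op 4 (swap(6, 3)): offset=5, physical=[A,E,C,D,k,b,G], logical=[b,G,A,E,C,D,k]
After op 5 (rotate(+1)): offset=6, physical=[A,E,C,D,k,b,G], logical=[G,A,E,C,D,k,b]
After op 6 (replace(2, 'k')): offset=6, physical=[A,k,C,D,k,b,G], logical=[G,A,k,C,D,k,b]
After op 7 (replace(3, 'n')): offset=6, physical=[A,k,n,D,k,b,G], logical=[G,A,k,n,D,k,b]
After op 8 (rotate(+3)): offset=2, physical=[A,k,n,D,k,b,G], logical=[n,D,k,b,G,A,k]
After op 9 (replace(0, 'o')): offset=2, physical=[A,k,o,D,k,b,G], logical=[o,D,k,b,G,A,k]
After op 10 (swap(1, 5)): offset=2, physical=[D,k,o,A,k,b,G], logical=[o,A,k,b,G,D,k]
After op 11 (replace(2, 'k')): offset=2, physical=[D,k,o,A,k,b,G], logical=[o,A,k,b,G,D,k]
After op 12 (rotate(-2)): offset=0, physical=[D,k,o,A,k,b,G], logical=[D,k,o,A,k,b,G]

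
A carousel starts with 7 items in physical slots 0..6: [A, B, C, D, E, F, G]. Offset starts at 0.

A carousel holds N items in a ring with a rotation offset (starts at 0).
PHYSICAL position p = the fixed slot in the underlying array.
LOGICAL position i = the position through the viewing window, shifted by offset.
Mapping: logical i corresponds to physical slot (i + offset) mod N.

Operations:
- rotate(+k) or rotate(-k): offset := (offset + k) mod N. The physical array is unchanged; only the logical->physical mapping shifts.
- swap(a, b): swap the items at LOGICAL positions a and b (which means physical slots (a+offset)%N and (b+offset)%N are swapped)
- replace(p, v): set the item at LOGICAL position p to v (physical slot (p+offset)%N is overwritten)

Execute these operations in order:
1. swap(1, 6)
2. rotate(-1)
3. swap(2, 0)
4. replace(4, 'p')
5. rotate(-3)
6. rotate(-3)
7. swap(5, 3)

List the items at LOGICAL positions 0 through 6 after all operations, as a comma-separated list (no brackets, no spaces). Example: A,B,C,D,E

After op 1 (swap(1, 6)): offset=0, physical=[A,G,C,D,E,F,B], logical=[A,G,C,D,E,F,B]
After op 2 (rotate(-1)): offset=6, physical=[A,G,C,D,E,F,B], logical=[B,A,G,C,D,E,F]
After op 3 (swap(2, 0)): offset=6, physical=[A,B,C,D,E,F,G], logical=[G,A,B,C,D,E,F]
After op 4 (replace(4, 'p')): offset=6, physical=[A,B,C,p,E,F,G], logical=[G,A,B,C,p,E,F]
After op 5 (rotate(-3)): offset=3, physical=[A,B,C,p,E,F,G], logical=[p,E,F,G,A,B,C]
After op 6 (rotate(-3)): offset=0, physical=[A,B,C,p,E,F,G], logical=[A,B,C,p,E,F,G]
After op 7 (swap(5, 3)): offset=0, physical=[A,B,C,F,E,p,G], logical=[A,B,C,F,E,p,G]

Answer: A,B,C,F,E,p,G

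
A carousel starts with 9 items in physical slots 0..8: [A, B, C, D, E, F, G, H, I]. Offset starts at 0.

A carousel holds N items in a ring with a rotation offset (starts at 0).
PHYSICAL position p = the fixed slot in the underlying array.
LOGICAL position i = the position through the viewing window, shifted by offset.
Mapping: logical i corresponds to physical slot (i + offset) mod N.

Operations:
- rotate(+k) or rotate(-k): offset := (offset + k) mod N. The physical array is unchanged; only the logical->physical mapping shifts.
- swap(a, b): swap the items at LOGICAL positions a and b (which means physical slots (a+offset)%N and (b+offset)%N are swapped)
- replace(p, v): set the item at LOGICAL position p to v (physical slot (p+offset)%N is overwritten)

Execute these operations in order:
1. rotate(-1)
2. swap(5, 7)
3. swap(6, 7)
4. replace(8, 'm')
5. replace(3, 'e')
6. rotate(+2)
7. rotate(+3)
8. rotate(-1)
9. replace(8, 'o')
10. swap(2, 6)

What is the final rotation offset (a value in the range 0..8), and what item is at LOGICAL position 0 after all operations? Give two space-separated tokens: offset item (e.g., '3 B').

Answer: 3 D

Derivation:
After op 1 (rotate(-1)): offset=8, physical=[A,B,C,D,E,F,G,H,I], logical=[I,A,B,C,D,E,F,G,H]
After op 2 (swap(5, 7)): offset=8, physical=[A,B,C,D,G,F,E,H,I], logical=[I,A,B,C,D,G,F,E,H]
After op 3 (swap(6, 7)): offset=8, physical=[A,B,C,D,G,E,F,H,I], logical=[I,A,B,C,D,G,E,F,H]
After op 4 (replace(8, 'm')): offset=8, physical=[A,B,C,D,G,E,F,m,I], logical=[I,A,B,C,D,G,E,F,m]
After op 5 (replace(3, 'e')): offset=8, physical=[A,B,e,D,G,E,F,m,I], logical=[I,A,B,e,D,G,E,F,m]
After op 6 (rotate(+2)): offset=1, physical=[A,B,e,D,G,E,F,m,I], logical=[B,e,D,G,E,F,m,I,A]
After op 7 (rotate(+3)): offset=4, physical=[A,B,e,D,G,E,F,m,I], logical=[G,E,F,m,I,A,B,e,D]
After op 8 (rotate(-1)): offset=3, physical=[A,B,e,D,G,E,F,m,I], logical=[D,G,E,F,m,I,A,B,e]
After op 9 (replace(8, 'o')): offset=3, physical=[A,B,o,D,G,E,F,m,I], logical=[D,G,E,F,m,I,A,B,o]
After op 10 (swap(2, 6)): offset=3, physical=[E,B,o,D,G,A,F,m,I], logical=[D,G,A,F,m,I,E,B,o]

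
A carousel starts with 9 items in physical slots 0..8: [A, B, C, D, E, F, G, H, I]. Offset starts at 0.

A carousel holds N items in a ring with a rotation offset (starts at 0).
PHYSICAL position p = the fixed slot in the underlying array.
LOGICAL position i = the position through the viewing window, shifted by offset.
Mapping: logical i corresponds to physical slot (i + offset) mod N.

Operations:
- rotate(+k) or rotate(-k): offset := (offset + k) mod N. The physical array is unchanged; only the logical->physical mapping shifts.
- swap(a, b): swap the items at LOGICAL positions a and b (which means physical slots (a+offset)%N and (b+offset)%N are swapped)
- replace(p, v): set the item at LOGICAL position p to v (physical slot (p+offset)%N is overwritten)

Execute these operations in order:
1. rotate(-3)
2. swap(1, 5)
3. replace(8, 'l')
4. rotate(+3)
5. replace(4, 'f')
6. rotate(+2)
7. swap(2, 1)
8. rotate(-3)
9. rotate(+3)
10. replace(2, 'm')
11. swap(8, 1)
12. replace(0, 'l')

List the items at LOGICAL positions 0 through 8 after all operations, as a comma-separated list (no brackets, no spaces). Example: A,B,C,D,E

After op 1 (rotate(-3)): offset=6, physical=[A,B,C,D,E,F,G,H,I], logical=[G,H,I,A,B,C,D,E,F]
After op 2 (swap(1, 5)): offset=6, physical=[A,B,H,D,E,F,G,C,I], logical=[G,C,I,A,B,H,D,E,F]
After op 3 (replace(8, 'l')): offset=6, physical=[A,B,H,D,E,l,G,C,I], logical=[G,C,I,A,B,H,D,E,l]
After op 4 (rotate(+3)): offset=0, physical=[A,B,H,D,E,l,G,C,I], logical=[A,B,H,D,E,l,G,C,I]
After op 5 (replace(4, 'f')): offset=0, physical=[A,B,H,D,f,l,G,C,I], logical=[A,B,H,D,f,l,G,C,I]
After op 6 (rotate(+2)): offset=2, physical=[A,B,H,D,f,l,G,C,I], logical=[H,D,f,l,G,C,I,A,B]
After op 7 (swap(2, 1)): offset=2, physical=[A,B,H,f,D,l,G,C,I], logical=[H,f,D,l,G,C,I,A,B]
After op 8 (rotate(-3)): offset=8, physical=[A,B,H,f,D,l,G,C,I], logical=[I,A,B,H,f,D,l,G,C]
After op 9 (rotate(+3)): offset=2, physical=[A,B,H,f,D,l,G,C,I], logical=[H,f,D,l,G,C,I,A,B]
After op 10 (replace(2, 'm')): offset=2, physical=[A,B,H,f,m,l,G,C,I], logical=[H,f,m,l,G,C,I,A,B]
After op 11 (swap(8, 1)): offset=2, physical=[A,f,H,B,m,l,G,C,I], logical=[H,B,m,l,G,C,I,A,f]
After op 12 (replace(0, 'l')): offset=2, physical=[A,f,l,B,m,l,G,C,I], logical=[l,B,m,l,G,C,I,A,f]

Answer: l,B,m,l,G,C,I,A,f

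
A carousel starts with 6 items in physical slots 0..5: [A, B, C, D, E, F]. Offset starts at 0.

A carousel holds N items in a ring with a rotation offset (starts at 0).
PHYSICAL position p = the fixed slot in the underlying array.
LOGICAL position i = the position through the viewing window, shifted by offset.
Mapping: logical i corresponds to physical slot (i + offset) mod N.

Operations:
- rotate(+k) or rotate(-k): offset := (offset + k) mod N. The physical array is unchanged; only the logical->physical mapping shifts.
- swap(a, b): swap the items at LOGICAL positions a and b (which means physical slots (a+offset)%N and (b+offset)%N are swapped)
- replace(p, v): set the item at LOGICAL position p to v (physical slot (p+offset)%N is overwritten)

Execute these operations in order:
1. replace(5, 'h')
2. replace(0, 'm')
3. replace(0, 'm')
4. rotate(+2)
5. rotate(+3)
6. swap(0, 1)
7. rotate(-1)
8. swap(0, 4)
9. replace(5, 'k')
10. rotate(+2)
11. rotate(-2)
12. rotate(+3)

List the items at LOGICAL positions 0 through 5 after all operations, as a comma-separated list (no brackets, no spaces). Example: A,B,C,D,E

Answer: B,E,k,C,m,h

Derivation:
After op 1 (replace(5, 'h')): offset=0, physical=[A,B,C,D,E,h], logical=[A,B,C,D,E,h]
After op 2 (replace(0, 'm')): offset=0, physical=[m,B,C,D,E,h], logical=[m,B,C,D,E,h]
After op 3 (replace(0, 'm')): offset=0, physical=[m,B,C,D,E,h], logical=[m,B,C,D,E,h]
After op 4 (rotate(+2)): offset=2, physical=[m,B,C,D,E,h], logical=[C,D,E,h,m,B]
After op 5 (rotate(+3)): offset=5, physical=[m,B,C,D,E,h], logical=[h,m,B,C,D,E]
After op 6 (swap(0, 1)): offset=5, physical=[h,B,C,D,E,m], logical=[m,h,B,C,D,E]
After op 7 (rotate(-1)): offset=4, physical=[h,B,C,D,E,m], logical=[E,m,h,B,C,D]
After op 8 (swap(0, 4)): offset=4, physical=[h,B,E,D,C,m], logical=[C,m,h,B,E,D]
After op 9 (replace(5, 'k')): offset=4, physical=[h,B,E,k,C,m], logical=[C,m,h,B,E,k]
After op 10 (rotate(+2)): offset=0, physical=[h,B,E,k,C,m], logical=[h,B,E,k,C,m]
After op 11 (rotate(-2)): offset=4, physical=[h,B,E,k,C,m], logical=[C,m,h,B,E,k]
After op 12 (rotate(+3)): offset=1, physical=[h,B,E,k,C,m], logical=[B,E,k,C,m,h]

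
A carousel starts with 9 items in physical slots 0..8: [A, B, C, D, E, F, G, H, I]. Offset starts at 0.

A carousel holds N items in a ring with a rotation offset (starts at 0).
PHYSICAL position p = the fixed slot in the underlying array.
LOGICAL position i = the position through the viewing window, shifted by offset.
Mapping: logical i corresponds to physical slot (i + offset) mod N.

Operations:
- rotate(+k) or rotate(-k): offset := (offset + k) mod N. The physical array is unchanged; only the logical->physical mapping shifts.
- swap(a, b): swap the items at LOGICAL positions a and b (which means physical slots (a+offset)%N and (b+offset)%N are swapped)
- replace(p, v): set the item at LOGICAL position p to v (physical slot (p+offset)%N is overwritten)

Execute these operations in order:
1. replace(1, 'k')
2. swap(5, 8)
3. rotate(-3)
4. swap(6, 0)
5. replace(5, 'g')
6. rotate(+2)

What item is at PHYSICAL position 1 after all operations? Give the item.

Answer: k

Derivation:
After op 1 (replace(1, 'k')): offset=0, physical=[A,k,C,D,E,F,G,H,I], logical=[A,k,C,D,E,F,G,H,I]
After op 2 (swap(5, 8)): offset=0, physical=[A,k,C,D,E,I,G,H,F], logical=[A,k,C,D,E,I,G,H,F]
After op 3 (rotate(-3)): offset=6, physical=[A,k,C,D,E,I,G,H,F], logical=[G,H,F,A,k,C,D,E,I]
After op 4 (swap(6, 0)): offset=6, physical=[A,k,C,G,E,I,D,H,F], logical=[D,H,F,A,k,C,G,E,I]
After op 5 (replace(5, 'g')): offset=6, physical=[A,k,g,G,E,I,D,H,F], logical=[D,H,F,A,k,g,G,E,I]
After op 6 (rotate(+2)): offset=8, physical=[A,k,g,G,E,I,D,H,F], logical=[F,A,k,g,G,E,I,D,H]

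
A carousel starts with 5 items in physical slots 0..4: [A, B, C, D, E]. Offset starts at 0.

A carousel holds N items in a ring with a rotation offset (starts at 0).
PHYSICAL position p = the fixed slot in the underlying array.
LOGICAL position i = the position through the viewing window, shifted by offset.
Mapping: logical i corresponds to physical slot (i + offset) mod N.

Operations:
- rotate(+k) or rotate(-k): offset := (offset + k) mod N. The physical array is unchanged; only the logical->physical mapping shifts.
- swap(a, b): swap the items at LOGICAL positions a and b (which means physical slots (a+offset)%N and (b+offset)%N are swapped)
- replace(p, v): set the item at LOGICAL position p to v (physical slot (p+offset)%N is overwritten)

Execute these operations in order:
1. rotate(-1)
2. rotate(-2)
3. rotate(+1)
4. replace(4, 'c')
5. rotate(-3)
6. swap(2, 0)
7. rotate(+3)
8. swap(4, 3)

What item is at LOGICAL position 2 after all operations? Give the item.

Answer: c

Derivation:
After op 1 (rotate(-1)): offset=4, physical=[A,B,C,D,E], logical=[E,A,B,C,D]
After op 2 (rotate(-2)): offset=2, physical=[A,B,C,D,E], logical=[C,D,E,A,B]
After op 3 (rotate(+1)): offset=3, physical=[A,B,C,D,E], logical=[D,E,A,B,C]
After op 4 (replace(4, 'c')): offset=3, physical=[A,B,c,D,E], logical=[D,E,A,B,c]
After op 5 (rotate(-3)): offset=0, physical=[A,B,c,D,E], logical=[A,B,c,D,E]
After op 6 (swap(2, 0)): offset=0, physical=[c,B,A,D,E], logical=[c,B,A,D,E]
After op 7 (rotate(+3)): offset=3, physical=[c,B,A,D,E], logical=[D,E,c,B,A]
After op 8 (swap(4, 3)): offset=3, physical=[c,A,B,D,E], logical=[D,E,c,A,B]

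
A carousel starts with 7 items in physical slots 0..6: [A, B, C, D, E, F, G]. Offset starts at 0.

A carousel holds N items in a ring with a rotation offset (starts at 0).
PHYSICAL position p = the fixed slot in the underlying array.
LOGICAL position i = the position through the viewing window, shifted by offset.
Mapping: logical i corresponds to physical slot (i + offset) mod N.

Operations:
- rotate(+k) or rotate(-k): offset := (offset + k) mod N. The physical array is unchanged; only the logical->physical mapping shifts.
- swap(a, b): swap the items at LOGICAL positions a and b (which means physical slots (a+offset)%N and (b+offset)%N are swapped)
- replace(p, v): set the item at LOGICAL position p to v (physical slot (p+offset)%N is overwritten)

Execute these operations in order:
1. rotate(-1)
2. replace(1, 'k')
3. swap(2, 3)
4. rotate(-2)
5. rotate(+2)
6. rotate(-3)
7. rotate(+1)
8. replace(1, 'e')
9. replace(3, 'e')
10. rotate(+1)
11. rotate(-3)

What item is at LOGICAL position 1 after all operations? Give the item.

After op 1 (rotate(-1)): offset=6, physical=[A,B,C,D,E,F,G], logical=[G,A,B,C,D,E,F]
After op 2 (replace(1, 'k')): offset=6, physical=[k,B,C,D,E,F,G], logical=[G,k,B,C,D,E,F]
After op 3 (swap(2, 3)): offset=6, physical=[k,C,B,D,E,F,G], logical=[G,k,C,B,D,E,F]
After op 4 (rotate(-2)): offset=4, physical=[k,C,B,D,E,F,G], logical=[E,F,G,k,C,B,D]
After op 5 (rotate(+2)): offset=6, physical=[k,C,B,D,E,F,G], logical=[G,k,C,B,D,E,F]
After op 6 (rotate(-3)): offset=3, physical=[k,C,B,D,E,F,G], logical=[D,E,F,G,k,C,B]
After op 7 (rotate(+1)): offset=4, physical=[k,C,B,D,E,F,G], logical=[E,F,G,k,C,B,D]
After op 8 (replace(1, 'e')): offset=4, physical=[k,C,B,D,E,e,G], logical=[E,e,G,k,C,B,D]
After op 9 (replace(3, 'e')): offset=4, physical=[e,C,B,D,E,e,G], logical=[E,e,G,e,C,B,D]
After op 10 (rotate(+1)): offset=5, physical=[e,C,B,D,E,e,G], logical=[e,G,e,C,B,D,E]
After op 11 (rotate(-3)): offset=2, physical=[e,C,B,D,E,e,G], logical=[B,D,E,e,G,e,C]

Answer: D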